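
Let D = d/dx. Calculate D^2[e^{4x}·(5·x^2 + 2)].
\left(80 x^{2} + 80 x + 42\right) e^{4 x}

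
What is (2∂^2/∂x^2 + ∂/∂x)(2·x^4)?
8 x^{2} \left(x + 6\right)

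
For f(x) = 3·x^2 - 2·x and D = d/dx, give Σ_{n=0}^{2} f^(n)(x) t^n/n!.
3 t^{2} + 2 t \left(3 x - 1\right) + 3 x^{2} - 2 x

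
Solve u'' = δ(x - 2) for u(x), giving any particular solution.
\frac{|x - 2|}{2}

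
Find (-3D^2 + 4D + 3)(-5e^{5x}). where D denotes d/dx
260 e^{5 x}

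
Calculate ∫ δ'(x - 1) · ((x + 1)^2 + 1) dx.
-4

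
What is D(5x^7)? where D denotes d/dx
35 x^{6}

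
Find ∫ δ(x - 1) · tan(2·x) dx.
\tan{\left(2 \right)}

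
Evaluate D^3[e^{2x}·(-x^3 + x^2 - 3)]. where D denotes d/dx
\left(- 8 x^{3} - 28 x^{2} - 12 x - 18\right) e^{2 x}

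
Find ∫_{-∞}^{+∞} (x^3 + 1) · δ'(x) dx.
0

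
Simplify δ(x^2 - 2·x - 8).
\frac{\delta(x + 2) + \delta(x - 4)}{6}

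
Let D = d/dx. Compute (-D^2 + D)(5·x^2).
10 x - 10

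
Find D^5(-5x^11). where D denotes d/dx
- 277200 x^{6}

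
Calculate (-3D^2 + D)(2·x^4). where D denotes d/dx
8 x^{2} \left(x - 9\right)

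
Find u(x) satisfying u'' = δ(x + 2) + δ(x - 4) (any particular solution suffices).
\frac{|x + 2|}{2} + \frac{|x - 4|}{2}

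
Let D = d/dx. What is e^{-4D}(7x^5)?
7 x^{5} - 140 x^{4} + 1120 x^{3} - 4480 x^{2} + 8960 x - 7168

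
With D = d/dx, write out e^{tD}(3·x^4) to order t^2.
3 x^{2} \left(6 t^{2} + 4 t x + x^{2}\right)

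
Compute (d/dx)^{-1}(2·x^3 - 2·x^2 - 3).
\frac{x^{4}}{2} - \frac{2 x^{3}}{3} - 3 x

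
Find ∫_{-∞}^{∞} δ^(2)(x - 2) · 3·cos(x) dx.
- 3 \cos{\left(2 \right)}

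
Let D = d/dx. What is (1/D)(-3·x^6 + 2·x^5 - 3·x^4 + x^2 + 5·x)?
- \frac{3 x^{7}}{7} + \frac{x^{6}}{3} - \frac{3 x^{5}}{5} + \frac{x^{3}}{3} + \frac{5 x^{2}}{2}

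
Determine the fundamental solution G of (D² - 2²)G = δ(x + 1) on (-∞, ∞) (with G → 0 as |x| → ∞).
-\frac{e^{-2|x + 1|}}{4}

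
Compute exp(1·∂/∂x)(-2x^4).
- 2 x^{4} - 8 x^{3} - 12 x^{2} - 8 x - 2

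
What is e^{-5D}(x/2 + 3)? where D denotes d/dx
\frac{x}{2} + \frac{1}{2}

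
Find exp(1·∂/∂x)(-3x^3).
- 3 x^{3} - 9 x^{2} - 9 x - 3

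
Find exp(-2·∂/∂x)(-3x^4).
- 3 x^{4} + 24 x^{3} - 72 x^{2} + 96 x - 48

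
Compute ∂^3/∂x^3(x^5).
60 x^{2}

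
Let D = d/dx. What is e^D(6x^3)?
6 x^{3} + 18 x^{2} + 18 x + 6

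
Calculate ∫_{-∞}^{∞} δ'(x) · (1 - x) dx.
1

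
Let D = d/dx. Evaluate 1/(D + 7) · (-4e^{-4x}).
- \frac{4 e^{- 4 x}}{3}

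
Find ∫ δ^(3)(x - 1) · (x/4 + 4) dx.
0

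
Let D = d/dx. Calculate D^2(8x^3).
48 x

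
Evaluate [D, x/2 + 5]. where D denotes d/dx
\frac{1}{2}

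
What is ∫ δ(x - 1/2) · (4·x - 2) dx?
0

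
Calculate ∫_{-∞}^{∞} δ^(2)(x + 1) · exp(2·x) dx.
\frac{4}{e^{2}}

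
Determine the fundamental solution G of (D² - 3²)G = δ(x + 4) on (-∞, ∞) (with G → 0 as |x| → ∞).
-\frac{e^{-3|x + 4|}}{6}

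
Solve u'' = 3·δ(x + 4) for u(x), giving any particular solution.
\frac{3|x + 4|}{2}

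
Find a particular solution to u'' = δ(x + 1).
\frac{|x + 1|}{2}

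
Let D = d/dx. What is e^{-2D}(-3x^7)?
- 3 x^{7} + 42 x^{6} - 252 x^{5} + 840 x^{4} - 1680 x^{3} + 2016 x^{2} - 1344 x + 384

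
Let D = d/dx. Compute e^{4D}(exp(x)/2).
\frac{e^{x + 4}}{2}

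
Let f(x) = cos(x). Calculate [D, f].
- \sin{\left(x \right)}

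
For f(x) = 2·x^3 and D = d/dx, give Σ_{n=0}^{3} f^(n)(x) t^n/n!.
2 t^{3} + 6 t^{2} x + 6 t x^{2} + 2 x^{3}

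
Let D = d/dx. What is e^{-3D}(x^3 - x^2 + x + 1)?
x^{3} - 10 x^{2} + 34 x - 38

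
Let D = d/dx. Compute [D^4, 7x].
28D^{3}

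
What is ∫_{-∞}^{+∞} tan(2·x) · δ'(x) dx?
-2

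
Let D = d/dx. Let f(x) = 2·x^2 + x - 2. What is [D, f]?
4 x + 1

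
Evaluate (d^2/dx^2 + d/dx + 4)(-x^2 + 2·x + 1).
- 4 x^{2} + 6 x + 4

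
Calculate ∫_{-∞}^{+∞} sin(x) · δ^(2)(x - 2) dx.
- \sin{\left(2 \right)}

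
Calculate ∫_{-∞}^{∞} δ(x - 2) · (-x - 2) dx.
-4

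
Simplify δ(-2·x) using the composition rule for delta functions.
\frac{\delta(x)}{2}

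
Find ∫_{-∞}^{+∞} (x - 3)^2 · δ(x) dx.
9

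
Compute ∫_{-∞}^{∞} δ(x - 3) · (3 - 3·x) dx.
-6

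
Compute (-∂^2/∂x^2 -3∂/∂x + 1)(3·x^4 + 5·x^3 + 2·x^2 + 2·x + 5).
3 x^{4} - 31 x^{3} - 79 x^{2} - 40 x - 5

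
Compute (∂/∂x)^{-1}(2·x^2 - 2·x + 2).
\frac{2 x^{3}}{3} - x^{2} + 2 x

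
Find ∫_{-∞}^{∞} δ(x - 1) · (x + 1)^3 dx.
8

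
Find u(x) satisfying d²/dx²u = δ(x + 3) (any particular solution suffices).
\frac{|x + 3|}{2}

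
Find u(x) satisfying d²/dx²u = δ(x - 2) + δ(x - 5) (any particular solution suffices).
\frac{|x - 2|}{2} + \frac{|x - 5|}{2}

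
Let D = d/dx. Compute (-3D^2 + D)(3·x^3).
9 x \left(x - 6\right)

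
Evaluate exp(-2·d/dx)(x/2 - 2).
\frac{x}{2} - 3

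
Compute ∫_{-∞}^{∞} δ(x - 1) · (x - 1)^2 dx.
0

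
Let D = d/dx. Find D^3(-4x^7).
- 840 x^{4}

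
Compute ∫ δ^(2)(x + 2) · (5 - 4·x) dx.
0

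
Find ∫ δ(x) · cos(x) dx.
1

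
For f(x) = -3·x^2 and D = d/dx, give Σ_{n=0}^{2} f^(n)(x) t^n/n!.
- 3 t^{2} - 6 t x - 3 x^{2}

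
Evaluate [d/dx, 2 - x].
-1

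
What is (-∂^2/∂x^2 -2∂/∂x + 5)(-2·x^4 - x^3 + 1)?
- 10 x^{4} + 11 x^{3} + 30 x^{2} + 6 x + 5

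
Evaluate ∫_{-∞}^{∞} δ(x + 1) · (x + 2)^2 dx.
1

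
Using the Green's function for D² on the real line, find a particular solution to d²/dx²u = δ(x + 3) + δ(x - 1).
\frac{|x + 3|}{2} + \frac{|x - 1|}{2}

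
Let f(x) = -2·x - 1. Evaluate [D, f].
-2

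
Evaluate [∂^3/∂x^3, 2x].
6\frac{d^{2}}{dx^{2}}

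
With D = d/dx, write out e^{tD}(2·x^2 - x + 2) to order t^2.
2 t^{2} + t \left(4 x - 1\right) + 2 x^{2} - x + 2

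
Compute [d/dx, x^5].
5 x^{4}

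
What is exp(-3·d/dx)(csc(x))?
\csc{\left(x - 3 \right)}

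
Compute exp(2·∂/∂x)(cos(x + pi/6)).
\cos{\left(x + \frac{\pi}{6} + 2 \right)}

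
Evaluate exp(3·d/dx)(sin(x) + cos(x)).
\sqrt{2} \sin{\left(x + \frac{\pi}{4} + 3 \right)}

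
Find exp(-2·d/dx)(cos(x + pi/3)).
\cos{\left(x - 2 + \frac{\pi}{3} \right)}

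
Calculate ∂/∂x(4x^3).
12 x^{2}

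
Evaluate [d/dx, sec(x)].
\tan{\left(x \right)} \sec{\left(x \right)}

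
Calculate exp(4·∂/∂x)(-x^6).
- x^{6} - 24 x^{5} - 240 x^{4} - 1280 x^{3} - 3840 x^{2} - 6144 x - 4096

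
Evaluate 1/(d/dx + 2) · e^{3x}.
\frac{e^{3 x}}{5}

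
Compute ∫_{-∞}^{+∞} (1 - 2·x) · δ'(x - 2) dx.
2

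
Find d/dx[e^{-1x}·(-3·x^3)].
3 x^{2} \left(x - 3\right) e^{- x}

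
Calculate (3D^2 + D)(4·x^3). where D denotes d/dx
12 x \left(x + 6\right)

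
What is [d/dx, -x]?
-1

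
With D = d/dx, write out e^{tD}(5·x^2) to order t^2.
5 t^{2} + 10 t x + 5 x^{2}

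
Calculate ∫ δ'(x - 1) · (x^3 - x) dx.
-2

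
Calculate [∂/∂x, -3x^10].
- 30 x^{9}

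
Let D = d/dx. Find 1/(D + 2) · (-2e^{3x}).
- \frac{2 e^{3 x}}{5}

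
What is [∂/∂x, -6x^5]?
- 30 x^{4}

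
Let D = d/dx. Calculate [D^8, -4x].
-32D^{7}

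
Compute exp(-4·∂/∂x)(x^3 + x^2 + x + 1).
x^{3} - 11 x^{2} + 41 x - 51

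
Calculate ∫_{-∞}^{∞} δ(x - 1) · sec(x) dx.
\sec{\left(1 \right)}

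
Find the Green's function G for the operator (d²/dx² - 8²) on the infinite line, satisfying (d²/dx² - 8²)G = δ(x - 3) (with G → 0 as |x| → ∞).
-\frac{e^{-8|x - 3|}}{16}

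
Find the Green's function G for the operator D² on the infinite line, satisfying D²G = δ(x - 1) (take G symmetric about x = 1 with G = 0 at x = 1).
\frac{|x - 1|}{2}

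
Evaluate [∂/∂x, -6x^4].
- 24 x^{3}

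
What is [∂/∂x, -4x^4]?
- 16 x^{3}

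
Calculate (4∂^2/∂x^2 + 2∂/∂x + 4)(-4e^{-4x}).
- 240 e^{- 4 x}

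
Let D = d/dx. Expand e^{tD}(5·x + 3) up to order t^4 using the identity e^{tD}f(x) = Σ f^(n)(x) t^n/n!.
5 t + 5 x + 3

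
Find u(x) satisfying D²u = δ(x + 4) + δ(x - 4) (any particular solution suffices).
\frac{|x + 4|}{2} + \frac{|x - 4|}{2}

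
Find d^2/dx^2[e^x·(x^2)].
\left(x^{2} + 4 x + 2\right) e^{x}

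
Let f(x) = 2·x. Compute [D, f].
2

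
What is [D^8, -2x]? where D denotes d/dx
-16D^{7}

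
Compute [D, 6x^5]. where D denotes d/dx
30 x^{4}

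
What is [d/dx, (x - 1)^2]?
2 x - 2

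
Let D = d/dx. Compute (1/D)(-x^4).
- \frac{x^{5}}{5}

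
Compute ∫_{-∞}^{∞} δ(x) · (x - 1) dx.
-1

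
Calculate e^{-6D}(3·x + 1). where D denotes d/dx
3 x - 17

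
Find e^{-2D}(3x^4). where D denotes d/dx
3 x^{4} - 24 x^{3} + 72 x^{2} - 96 x + 48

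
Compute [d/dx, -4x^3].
- 12 x^{2}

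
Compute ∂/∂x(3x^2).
6 x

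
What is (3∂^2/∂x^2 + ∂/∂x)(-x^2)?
- 2 x - 6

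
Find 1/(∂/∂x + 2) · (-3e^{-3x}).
3 e^{- 3 x}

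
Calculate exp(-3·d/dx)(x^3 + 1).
x^{3} - 9 x^{2} + 27 x - 26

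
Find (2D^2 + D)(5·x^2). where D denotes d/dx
10 x + 20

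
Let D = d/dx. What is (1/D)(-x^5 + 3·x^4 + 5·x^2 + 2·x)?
- \frac{x^{6}}{6} + \frac{3 x^{5}}{5} + \frac{5 x^{3}}{3} + x^{2}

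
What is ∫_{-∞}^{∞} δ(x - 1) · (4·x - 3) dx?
1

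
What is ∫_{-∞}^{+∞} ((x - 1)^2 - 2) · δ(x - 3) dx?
2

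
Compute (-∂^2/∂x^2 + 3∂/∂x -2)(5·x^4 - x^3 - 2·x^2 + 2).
x \left(- 10 x^{3} + 62 x^{2} - 65 x - 6\right)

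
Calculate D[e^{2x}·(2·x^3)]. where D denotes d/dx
x^{2} \left(4 x + 6\right) e^{2 x}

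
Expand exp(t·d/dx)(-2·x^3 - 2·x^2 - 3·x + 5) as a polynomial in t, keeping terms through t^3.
- 2 t^{3} - t^{2} \left(6 x + 2\right) - t \left(6 x^{2} + 4 x + 3\right) - 2 x^{3} - 2 x^{2} - 3 x + 5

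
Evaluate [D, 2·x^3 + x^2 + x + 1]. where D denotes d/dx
6 x^{2} + 2 x + 1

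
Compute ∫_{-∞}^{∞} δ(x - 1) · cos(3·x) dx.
\cos{\left(3 \right)}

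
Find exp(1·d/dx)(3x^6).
3 x^{6} + 18 x^{5} + 45 x^{4} + 60 x^{3} + 45 x^{2} + 18 x + 3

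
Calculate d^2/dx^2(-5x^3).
- 30 x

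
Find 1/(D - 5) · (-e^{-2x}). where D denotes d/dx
\frac{e^{- 2 x}}{7}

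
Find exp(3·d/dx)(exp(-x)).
e^{- x - 3}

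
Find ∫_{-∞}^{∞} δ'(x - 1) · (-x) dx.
1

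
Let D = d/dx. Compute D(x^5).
5 x^{4}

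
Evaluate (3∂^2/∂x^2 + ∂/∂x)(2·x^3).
6 x \left(x + 6\right)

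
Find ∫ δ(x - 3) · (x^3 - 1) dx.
26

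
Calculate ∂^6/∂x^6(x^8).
20160 x^{2}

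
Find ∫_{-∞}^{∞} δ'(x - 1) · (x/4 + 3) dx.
- \frac{1}{4}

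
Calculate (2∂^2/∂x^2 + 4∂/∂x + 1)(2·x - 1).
2 x + 7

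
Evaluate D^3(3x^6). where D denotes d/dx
360 x^{3}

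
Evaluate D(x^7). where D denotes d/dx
7 x^{6}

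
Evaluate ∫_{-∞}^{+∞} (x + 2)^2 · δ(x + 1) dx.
1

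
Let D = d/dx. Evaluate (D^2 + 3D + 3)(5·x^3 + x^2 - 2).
15 x^{3} + 48 x^{2} + 36 x - 4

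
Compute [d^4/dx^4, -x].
-4\frac{d^{3}}{dx^{3}}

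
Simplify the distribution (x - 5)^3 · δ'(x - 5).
0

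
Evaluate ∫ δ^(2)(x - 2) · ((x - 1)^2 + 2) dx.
2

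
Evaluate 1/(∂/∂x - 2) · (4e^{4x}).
2 e^{4 x}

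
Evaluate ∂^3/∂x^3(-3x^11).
- 2970 x^{8}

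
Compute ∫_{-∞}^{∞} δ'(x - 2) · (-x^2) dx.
4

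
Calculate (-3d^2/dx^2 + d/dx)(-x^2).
6 - 2 x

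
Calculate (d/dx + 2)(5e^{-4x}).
- 10 e^{- 4 x}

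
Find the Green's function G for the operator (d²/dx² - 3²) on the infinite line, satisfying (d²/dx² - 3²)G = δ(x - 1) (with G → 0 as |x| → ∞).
-\frac{e^{-3|x - 1|}}{6}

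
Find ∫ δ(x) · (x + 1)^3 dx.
1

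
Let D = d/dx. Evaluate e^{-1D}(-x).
1 - x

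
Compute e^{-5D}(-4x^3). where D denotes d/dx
- 4 x^{3} + 60 x^{2} - 300 x + 500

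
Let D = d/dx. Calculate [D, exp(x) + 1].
e^{x}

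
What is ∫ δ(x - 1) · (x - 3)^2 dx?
4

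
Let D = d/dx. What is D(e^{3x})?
3 e^{3 x}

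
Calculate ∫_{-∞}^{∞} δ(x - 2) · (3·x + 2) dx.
8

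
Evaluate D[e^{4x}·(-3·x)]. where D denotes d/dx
\left(- 12 x - 3\right) e^{4 x}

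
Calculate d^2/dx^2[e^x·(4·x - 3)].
\left(4 x + 5\right) e^{x}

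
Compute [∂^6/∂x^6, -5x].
-30\frac{d^{5}}{dx^{5}}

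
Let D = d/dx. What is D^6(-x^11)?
- 332640 x^{5}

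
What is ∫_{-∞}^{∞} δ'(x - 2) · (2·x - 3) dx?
-2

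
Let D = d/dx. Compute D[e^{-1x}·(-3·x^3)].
3 x^{2} \left(x - 3\right) e^{- x}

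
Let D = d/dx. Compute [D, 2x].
2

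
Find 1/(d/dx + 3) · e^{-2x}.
e^{- 2 x}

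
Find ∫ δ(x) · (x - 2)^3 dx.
-8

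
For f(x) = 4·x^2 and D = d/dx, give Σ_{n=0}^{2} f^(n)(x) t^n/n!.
4 t^{2} + 8 t x + 4 x^{2}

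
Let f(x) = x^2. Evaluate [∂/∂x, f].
2 x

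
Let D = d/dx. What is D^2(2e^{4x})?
32 e^{4 x}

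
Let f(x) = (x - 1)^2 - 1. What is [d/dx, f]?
2 x - 2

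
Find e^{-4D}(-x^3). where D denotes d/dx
- x^{3} + 12 x^{2} - 48 x + 64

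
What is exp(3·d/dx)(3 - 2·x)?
- 2 x - 3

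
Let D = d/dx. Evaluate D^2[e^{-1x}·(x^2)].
\left(x^{2} - 4 x + 2\right) e^{- x}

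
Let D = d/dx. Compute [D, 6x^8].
48 x^{7}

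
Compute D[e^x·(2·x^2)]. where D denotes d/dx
2 x \left(x + 2\right) e^{x}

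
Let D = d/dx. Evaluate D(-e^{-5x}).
5 e^{- 5 x}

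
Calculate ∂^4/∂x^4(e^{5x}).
625 e^{5 x}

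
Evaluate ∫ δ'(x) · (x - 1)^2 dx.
2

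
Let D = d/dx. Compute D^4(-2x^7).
- 1680 x^{3}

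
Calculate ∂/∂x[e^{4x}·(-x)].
\left(- 4 x - 1\right) e^{4 x}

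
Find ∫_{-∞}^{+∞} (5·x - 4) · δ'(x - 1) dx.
-5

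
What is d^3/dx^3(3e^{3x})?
81 e^{3 x}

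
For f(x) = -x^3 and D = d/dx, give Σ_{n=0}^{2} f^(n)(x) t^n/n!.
x \left(- 3 t^{2} - 3 t x - x^{2}\right)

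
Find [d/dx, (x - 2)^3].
3 \left(x - 2\right)^{2}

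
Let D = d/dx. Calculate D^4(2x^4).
48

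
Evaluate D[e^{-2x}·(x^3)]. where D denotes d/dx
x^{2} \left(3 - 2 x\right) e^{- 2 x}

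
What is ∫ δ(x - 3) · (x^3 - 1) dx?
26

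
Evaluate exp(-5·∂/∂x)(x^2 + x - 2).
x^{2} - 9 x + 18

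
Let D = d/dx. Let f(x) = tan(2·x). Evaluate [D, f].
\frac{2}{\cos^{2}{\left(2 x \right)}}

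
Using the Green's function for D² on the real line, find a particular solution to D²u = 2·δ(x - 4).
|x - 4|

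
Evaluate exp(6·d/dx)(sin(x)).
\sin{\left(x + 6 \right)}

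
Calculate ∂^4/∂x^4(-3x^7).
- 2520 x^{3}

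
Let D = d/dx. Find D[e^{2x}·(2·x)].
\left(4 x + 2\right) e^{2 x}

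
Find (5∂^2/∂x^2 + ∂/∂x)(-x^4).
4 x^{2} \left(- x - 15\right)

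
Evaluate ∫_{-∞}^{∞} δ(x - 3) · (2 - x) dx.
-1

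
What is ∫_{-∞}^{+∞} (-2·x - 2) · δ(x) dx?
-2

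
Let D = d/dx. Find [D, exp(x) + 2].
e^{x}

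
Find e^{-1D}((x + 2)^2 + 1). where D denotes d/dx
x^{2} + 2 x + 2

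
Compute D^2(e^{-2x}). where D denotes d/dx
4 e^{- 2 x}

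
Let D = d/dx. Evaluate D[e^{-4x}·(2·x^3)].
x^{2} \left(6 - 8 x\right) e^{- 4 x}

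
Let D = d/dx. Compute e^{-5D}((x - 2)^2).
x^{2} - 14 x + 49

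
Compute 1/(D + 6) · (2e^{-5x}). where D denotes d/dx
2 e^{- 5 x}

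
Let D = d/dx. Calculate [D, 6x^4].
24 x^{3}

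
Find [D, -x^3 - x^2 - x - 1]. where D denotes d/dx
- 3 x^{2} - 2 x - 1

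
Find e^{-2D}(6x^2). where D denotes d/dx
6 x^{2} - 24 x + 24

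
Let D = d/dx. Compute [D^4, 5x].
20D^{3}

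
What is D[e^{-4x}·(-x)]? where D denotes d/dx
\left(4 x - 1\right) e^{- 4 x}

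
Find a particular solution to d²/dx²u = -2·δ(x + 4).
-|x + 4|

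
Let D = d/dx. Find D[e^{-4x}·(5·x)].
5 \left(1 - 4 x\right) e^{- 4 x}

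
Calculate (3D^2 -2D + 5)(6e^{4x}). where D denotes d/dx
270 e^{4 x}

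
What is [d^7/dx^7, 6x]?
42\frac{d^{6}}{dx^{6}}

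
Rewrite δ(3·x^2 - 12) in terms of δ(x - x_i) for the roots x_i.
\frac{\delta(x - 2) + \delta(x + 2)}{12}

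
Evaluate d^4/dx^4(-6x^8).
- 10080 x^{4}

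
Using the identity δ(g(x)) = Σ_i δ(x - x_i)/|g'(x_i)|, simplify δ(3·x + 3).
\frac{\delta(x + 1)}{3}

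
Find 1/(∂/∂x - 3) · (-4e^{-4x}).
\frac{4 e^{- 4 x}}{7}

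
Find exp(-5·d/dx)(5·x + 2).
5 x - 23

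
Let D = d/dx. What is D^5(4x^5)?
480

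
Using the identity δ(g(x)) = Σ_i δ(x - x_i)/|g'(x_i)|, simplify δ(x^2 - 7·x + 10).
\frac{\delta(x - 2) + \delta(x - 5)}{3}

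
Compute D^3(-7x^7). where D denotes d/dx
- 1470 x^{4}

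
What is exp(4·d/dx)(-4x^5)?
- 4 x^{5} - 80 x^{4} - 640 x^{3} - 2560 x^{2} - 5120 x - 4096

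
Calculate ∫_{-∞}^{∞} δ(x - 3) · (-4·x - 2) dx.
-14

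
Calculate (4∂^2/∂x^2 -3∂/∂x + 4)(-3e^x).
- 15 e^{x}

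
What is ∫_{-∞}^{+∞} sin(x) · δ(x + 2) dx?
- \sin{\left(2 \right)}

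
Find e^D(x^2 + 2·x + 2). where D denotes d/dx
x^{2} + 4 x + 5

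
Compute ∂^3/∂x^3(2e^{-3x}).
- 54 e^{- 3 x}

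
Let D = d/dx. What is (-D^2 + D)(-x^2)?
2 - 2 x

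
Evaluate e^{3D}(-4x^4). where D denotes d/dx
- 4 x^{4} - 48 x^{3} - 216 x^{2} - 432 x - 324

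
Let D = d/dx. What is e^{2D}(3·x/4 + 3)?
\frac{3 x}{4} + \frac{9}{2}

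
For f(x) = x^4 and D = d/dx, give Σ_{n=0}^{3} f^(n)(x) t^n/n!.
x \left(4 t^{3} + 6 t^{2} x + 4 t x^{2} + x^{3}\right)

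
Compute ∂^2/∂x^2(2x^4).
24 x^{2}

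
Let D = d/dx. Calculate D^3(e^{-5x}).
- 125 e^{- 5 x}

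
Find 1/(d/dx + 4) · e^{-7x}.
- \frac{e^{- 7 x}}{3}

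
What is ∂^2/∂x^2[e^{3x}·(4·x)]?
\left(36 x + 24\right) e^{3 x}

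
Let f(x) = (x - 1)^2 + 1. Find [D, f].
2 x - 2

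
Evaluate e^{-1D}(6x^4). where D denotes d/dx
6 x^{4} - 24 x^{3} + 36 x^{2} - 24 x + 6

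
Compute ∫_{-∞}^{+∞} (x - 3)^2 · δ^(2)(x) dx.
2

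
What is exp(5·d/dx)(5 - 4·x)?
- 4 x - 15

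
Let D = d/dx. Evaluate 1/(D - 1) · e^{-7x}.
- \frac{e^{- 7 x}}{8}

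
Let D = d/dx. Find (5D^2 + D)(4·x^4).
16 x^{2} \left(x + 15\right)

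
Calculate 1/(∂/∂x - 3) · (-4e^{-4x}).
\frac{4 e^{- 4 x}}{7}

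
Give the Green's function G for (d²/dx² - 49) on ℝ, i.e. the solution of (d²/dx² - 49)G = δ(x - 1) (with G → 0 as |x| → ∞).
-\frac{e^{-7|x - 1|}}{14}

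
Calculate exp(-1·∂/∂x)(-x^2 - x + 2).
- x^{2} + x + 2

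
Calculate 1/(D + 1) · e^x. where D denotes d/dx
\frac{e^{x}}{2}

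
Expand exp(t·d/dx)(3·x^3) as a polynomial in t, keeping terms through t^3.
3 t^{3} + 9 t^{2} x + 9 t x^{2} + 3 x^{3}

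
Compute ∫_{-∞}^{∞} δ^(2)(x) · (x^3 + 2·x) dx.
0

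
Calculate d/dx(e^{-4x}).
- 4 e^{- 4 x}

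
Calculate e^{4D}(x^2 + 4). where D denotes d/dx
x^{2} + 8 x + 20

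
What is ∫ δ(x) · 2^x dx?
1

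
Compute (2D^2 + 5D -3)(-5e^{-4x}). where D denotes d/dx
- 45 e^{- 4 x}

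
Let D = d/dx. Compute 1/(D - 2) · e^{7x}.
\frac{e^{7 x}}{5}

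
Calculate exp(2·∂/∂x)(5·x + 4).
5 x + 14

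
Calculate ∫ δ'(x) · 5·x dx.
-5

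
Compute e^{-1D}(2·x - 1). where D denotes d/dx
2 x - 3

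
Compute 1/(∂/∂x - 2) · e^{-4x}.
- \frac{e^{- 4 x}}{6}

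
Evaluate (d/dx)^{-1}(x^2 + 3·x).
\frac{x^{3}}{3} + \frac{3 x^{2}}{2}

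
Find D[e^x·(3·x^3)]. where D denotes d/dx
3 x^{2} \left(x + 3\right) e^{x}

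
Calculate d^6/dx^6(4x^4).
0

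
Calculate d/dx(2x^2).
4 x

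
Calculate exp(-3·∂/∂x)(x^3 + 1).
x^{3} - 9 x^{2} + 27 x - 26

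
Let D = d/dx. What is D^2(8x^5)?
160 x^{3}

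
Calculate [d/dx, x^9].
9 x^{8}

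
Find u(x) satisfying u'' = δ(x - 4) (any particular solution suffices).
\frac{|x - 4|}{2}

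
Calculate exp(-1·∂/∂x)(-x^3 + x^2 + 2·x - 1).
- x^{3} + 4 x^{2} - 3 x - 1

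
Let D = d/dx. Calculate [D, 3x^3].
9 x^{2}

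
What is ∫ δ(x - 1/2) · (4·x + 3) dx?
5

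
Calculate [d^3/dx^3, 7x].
21\frac{d^{2}}{dx^{2}}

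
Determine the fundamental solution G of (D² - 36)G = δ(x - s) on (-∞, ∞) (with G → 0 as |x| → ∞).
-\frac{e^{-6|x-s|}}{12}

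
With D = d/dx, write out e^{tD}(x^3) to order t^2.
x \left(3 t^{2} + 3 t x + x^{2}\right)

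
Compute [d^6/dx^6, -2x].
-12\frac{d^{5}}{dx^{5}}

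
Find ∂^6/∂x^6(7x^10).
1058400 x^{4}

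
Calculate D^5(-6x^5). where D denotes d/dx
-720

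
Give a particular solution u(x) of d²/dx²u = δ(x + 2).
\frac{|x + 2|}{2}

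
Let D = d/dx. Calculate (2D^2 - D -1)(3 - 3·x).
3 x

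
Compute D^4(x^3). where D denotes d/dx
0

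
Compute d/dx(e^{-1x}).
- e^{- x}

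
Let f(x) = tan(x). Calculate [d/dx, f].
\frac{1}{\cos^{2}{\left(x \right)}}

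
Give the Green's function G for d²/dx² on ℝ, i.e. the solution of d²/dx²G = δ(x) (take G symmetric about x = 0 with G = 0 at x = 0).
\frac{|x|}{2}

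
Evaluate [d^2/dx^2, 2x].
4\frac{d}{dx}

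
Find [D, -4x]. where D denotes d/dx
-4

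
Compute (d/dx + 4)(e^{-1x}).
3 e^{- x}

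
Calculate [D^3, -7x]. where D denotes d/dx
-21D^{2}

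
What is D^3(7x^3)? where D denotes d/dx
42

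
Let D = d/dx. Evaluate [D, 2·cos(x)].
- 2 \sin{\left(x \right)}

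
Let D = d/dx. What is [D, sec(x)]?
\tan{\left(x \right)} \sec{\left(x \right)}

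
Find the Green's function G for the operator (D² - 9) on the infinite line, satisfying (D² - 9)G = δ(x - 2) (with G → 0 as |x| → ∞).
-\frac{e^{-3|x - 2|}}{6}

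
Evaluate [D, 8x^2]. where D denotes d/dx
16 x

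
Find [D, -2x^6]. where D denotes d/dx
- 12 x^{5}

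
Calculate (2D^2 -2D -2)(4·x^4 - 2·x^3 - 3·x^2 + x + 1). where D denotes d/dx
- 8 x^{4} - 28 x^{3} + 114 x^{2} - 14 x - 16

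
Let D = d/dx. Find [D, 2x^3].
6 x^{2}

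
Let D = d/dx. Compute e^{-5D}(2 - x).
7 - x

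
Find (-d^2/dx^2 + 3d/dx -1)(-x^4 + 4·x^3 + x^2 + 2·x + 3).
x^{4} - 16 x^{3} + 47 x^{2} - 20 x + 1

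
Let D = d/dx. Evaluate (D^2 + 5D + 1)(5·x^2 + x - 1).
5 x^{2} + 51 x + 14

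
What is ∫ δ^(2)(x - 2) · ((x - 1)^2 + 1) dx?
2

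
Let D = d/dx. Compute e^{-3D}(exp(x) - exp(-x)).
- e^{3 - x} + e^{x - 3}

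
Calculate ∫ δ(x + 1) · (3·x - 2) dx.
-5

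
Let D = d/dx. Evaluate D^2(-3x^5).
- 60 x^{3}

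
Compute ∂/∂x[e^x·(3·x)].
3 \left(x + 1\right) e^{x}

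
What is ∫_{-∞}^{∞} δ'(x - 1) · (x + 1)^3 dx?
-12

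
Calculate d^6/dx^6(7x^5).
0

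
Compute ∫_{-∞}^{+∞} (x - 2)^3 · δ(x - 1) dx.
-1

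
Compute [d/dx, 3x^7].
21 x^{6}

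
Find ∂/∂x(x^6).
6 x^{5}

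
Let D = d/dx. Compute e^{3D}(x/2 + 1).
\frac{x}{2} + \frac{5}{2}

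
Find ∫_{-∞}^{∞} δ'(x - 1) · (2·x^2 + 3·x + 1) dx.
-7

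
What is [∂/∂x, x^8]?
8 x^{7}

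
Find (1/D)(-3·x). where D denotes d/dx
- \frac{3 x^{2}}{2}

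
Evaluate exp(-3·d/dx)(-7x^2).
- 7 x^{2} + 42 x - 63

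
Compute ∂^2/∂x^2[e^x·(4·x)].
4 \left(x + 2\right) e^{x}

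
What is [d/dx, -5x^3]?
- 15 x^{2}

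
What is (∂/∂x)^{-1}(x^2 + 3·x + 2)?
\frac{x^{3}}{3} + \frac{3 x^{2}}{2} + 2 x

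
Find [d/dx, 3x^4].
12 x^{3}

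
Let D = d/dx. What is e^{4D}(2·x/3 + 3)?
\frac{2 x}{3} + \frac{17}{3}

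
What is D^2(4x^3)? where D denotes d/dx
24 x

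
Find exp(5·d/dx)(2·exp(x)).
2 e^{x + 5}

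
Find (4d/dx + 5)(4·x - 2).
20 x + 6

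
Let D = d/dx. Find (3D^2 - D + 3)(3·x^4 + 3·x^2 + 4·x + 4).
9 x^{4} - 12 x^{3} + 117 x^{2} + 6 x + 26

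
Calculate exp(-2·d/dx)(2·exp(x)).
2 e^{x - 2}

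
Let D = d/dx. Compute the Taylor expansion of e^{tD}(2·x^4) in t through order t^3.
2 x \left(4 t^{3} + 6 t^{2} x + 4 t x^{2} + x^{3}\right)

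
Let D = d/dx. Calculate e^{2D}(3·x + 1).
3 x + 7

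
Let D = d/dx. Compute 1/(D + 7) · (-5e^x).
- \frac{5 e^{x}}{8}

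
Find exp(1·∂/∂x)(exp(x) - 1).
e^{x + 1} - 1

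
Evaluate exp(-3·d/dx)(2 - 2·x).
8 - 2 x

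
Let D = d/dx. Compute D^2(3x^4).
36 x^{2}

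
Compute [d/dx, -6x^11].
- 66 x^{10}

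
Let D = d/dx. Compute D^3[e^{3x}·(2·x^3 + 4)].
\left(54 x^{3} + 162 x^{2} + 108 x + 120\right) e^{3 x}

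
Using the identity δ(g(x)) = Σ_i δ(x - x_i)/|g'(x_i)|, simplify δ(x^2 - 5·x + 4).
\frac{\delta(x - 1) + \delta(x - 4)}{3}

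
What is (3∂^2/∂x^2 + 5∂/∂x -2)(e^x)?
6 e^{x}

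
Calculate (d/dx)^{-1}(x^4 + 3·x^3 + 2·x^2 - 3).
\frac{x^{5}}{5} + \frac{3 x^{4}}{4} + \frac{2 x^{3}}{3} - 3 x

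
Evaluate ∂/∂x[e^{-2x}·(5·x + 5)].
5 \left(- 2 x - 1\right) e^{- 2 x}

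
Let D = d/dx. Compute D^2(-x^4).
- 12 x^{2}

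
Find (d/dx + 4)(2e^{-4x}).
0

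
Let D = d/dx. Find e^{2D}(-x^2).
- x^{2} - 4 x - 4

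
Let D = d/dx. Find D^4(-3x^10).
- 15120 x^{6}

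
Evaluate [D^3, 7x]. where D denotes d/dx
21D^{2}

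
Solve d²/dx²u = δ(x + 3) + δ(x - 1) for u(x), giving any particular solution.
\frac{|x + 3|}{2} + \frac{|x - 1|}{2}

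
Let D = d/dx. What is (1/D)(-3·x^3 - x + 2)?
- \frac{3 x^{4}}{4} - \frac{x^{2}}{2} + 2 x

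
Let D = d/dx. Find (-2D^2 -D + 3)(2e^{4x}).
- 66 e^{4 x}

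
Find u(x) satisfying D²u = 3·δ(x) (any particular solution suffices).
\frac{3|x|}{2}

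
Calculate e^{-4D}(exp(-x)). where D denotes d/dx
e^{4 - x}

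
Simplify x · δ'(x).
-\delta(x)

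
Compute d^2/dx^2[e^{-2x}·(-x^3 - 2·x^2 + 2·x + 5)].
2 \left(- 2 x^{3} + 2 x^{2} + 9 x + 4\right) e^{- 2 x}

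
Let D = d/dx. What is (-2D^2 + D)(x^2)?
2 x - 4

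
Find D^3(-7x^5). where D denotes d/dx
- 420 x^{2}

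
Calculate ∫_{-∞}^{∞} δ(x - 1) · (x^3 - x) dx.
0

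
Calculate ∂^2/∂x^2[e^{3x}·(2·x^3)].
6 x \left(3 x^{2} + 6 x + 2\right) e^{3 x}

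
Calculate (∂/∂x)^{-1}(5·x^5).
\frac{5 x^{6}}{6}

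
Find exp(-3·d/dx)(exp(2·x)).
e^{2 x - 6}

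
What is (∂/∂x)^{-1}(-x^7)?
- \frac{x^{8}}{8}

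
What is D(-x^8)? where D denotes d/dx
- 8 x^{7}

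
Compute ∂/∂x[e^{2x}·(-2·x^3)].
x^{2} \left(- 4 x - 6\right) e^{2 x}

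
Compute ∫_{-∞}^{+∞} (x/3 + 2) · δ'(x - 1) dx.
- \frac{1}{3}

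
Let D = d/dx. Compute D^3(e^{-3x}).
- 27 e^{- 3 x}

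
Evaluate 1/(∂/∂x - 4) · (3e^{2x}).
- \frac{3 e^{2 x}}{2}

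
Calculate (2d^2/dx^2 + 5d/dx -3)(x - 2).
11 - 3 x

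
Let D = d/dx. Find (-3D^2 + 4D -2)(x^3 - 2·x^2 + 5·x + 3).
- 2 x^{3} + 16 x^{2} - 44 x + 26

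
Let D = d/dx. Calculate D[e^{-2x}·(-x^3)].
x^{2} \left(2 x - 3\right) e^{- 2 x}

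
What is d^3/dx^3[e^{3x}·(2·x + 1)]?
\left(54 x + 81\right) e^{3 x}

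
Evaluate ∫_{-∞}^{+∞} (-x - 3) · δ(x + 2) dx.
-1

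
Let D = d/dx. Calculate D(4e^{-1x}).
- 4 e^{- x}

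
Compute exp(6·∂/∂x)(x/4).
\frac{x}{4} + \frac{3}{2}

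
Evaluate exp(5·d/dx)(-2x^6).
- 2 x^{6} - 60 x^{5} - 750 x^{4} - 5000 x^{3} - 18750 x^{2} - 37500 x - 31250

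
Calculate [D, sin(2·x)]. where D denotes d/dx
2 \cos{\left(2 x \right)}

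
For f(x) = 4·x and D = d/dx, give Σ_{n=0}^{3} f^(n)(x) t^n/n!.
4 t + 4 x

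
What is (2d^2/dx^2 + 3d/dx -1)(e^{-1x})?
- 2 e^{- x}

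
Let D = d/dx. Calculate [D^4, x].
4D^{3}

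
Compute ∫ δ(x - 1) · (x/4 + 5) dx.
\frac{21}{4}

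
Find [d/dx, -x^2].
- 2 x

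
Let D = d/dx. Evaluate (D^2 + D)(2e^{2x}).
12 e^{2 x}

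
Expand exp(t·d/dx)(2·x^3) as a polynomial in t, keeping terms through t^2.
2 x \left(3 t^{2} + 3 t x + x^{2}\right)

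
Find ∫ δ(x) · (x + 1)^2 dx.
1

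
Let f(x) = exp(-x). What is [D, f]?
- e^{- x}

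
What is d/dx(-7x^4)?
- 28 x^{3}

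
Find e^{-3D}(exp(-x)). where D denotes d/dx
e^{3 - x}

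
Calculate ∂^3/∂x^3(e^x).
e^{x}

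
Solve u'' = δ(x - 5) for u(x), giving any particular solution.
\frac{|x - 5|}{2}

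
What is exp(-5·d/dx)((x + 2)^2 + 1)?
x^{2} - 6 x + 10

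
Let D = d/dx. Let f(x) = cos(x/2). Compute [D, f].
- \frac{\sin{\left(\frac{x}{2} \right)}}{2}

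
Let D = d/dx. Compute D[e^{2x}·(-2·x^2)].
4 x \left(- x - 1\right) e^{2 x}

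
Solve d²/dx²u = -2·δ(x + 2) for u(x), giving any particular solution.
-|x + 2|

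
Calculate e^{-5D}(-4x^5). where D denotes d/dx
- 4 x^{5} + 100 x^{4} - 1000 x^{3} + 5000 x^{2} - 12500 x + 12500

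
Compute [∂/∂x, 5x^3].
15 x^{2}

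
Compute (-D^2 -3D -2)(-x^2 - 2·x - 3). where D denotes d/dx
2 x^{2} + 10 x + 14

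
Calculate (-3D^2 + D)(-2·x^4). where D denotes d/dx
8 x^{2} \left(9 - x\right)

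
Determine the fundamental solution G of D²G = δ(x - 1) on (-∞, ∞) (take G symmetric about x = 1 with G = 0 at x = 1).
\frac{|x - 1|}{2}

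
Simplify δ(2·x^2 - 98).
\frac{\delta(x - 7) + \delta(x + 7)}{28}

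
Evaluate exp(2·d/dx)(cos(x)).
\cos{\left(x + 2 \right)}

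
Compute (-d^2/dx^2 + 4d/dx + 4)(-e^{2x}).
- 8 e^{2 x}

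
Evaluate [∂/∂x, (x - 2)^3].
3 \left(x - 2\right)^{2}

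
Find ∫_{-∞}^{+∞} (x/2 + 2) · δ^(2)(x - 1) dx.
0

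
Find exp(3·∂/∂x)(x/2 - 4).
\frac{x}{2} - \frac{5}{2}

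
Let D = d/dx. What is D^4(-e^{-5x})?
- 625 e^{- 5 x}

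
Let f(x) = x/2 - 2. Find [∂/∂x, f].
\frac{1}{2}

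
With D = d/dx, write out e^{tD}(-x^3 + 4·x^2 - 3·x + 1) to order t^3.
- t^{3} - t^{2} \left(3 x - 4\right) - t \left(3 x^{2} - 8 x + 3\right) - x^{3} + 4 x^{2} - 3 x + 1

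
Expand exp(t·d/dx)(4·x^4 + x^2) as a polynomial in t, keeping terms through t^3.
16 t^{3} x + t^{2} \left(24 x^{2} + 1\right) + 2 t x \left(8 x^{2} + 1\right) + 4 x^{4} + x^{2}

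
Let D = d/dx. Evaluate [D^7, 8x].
56D^{6}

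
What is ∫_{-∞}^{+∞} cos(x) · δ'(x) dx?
0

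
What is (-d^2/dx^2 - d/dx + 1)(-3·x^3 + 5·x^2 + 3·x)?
- 3 x^{3} + 14 x^{2} + 11 x - 13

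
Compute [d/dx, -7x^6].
- 42 x^{5}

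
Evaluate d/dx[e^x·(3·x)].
3 \left(x + 1\right) e^{x}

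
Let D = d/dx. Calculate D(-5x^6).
- 30 x^{5}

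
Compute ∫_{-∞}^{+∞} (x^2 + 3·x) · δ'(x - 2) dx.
-7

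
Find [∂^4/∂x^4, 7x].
28\frac{d^{3}}{dx^{3}}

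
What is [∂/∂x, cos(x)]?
- \sin{\left(x \right)}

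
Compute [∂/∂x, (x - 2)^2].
2 x - 4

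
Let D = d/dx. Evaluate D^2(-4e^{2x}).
- 16 e^{2 x}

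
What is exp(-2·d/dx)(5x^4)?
5 x^{4} - 40 x^{3} + 120 x^{2} - 160 x + 80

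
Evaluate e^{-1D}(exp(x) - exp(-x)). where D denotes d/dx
- e^{1 - x} + e^{x - 1}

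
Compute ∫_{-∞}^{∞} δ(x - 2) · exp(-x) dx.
e^{-2}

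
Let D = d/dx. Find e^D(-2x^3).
- 2 x^{3} - 6 x^{2} - 6 x - 2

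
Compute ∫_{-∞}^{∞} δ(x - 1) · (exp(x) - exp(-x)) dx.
2 \sinh{\left(1 \right)}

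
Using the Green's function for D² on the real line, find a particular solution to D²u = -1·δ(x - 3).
-\frac{|x - 3|}{2}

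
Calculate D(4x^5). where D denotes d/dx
20 x^{4}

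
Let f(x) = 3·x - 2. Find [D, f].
3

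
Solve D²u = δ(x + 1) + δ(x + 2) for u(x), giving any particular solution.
\frac{|x + 1|}{2} + \frac{|x + 2|}{2}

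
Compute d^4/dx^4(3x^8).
5040 x^{4}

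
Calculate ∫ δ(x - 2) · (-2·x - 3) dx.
-7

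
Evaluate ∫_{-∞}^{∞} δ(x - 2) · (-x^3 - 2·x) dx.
-12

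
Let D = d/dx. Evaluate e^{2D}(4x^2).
4 x^{2} + 16 x + 16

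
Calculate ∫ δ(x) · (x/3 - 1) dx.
-1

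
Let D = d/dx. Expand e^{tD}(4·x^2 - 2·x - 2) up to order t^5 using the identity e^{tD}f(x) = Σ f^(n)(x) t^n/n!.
4 t^{2} + 2 t \left(4 x - 1\right) + 4 x^{2} - 2 x - 2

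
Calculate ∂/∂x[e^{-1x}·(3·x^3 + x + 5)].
\left(- 3 x^{3} + 9 x^{2} - x - 4\right) e^{- x}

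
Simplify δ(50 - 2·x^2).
\frac{\delta(x - 5) + \delta(x + 5)}{20}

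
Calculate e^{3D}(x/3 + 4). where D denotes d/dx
\frac{x}{3} + 5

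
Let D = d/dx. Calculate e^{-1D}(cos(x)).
\cos{\left(x - 1 \right)}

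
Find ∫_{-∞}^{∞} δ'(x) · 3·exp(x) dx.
-3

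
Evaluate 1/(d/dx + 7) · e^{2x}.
\frac{e^{2 x}}{9}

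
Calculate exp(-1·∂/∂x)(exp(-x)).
e^{1 - x}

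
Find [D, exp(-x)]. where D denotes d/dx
- e^{- x}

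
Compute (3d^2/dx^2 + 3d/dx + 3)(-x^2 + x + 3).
- 3 x^{2} - 3 x + 6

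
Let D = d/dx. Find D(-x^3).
- 3 x^{2}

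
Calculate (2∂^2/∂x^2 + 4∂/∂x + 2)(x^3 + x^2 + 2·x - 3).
2 x^{3} + 14 x^{2} + 24 x + 6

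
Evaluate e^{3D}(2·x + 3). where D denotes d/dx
2 x + 9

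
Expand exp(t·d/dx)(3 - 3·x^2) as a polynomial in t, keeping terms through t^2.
- 3 t^{2} - 6 t x - 3 x^{2} + 3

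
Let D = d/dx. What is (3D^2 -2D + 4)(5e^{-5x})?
445 e^{- 5 x}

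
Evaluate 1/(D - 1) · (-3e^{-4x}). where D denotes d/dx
\frac{3 e^{- 4 x}}{5}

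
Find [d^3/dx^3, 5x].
15\frac{d^{2}}{dx^{2}}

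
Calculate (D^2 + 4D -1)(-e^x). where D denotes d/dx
- 4 e^{x}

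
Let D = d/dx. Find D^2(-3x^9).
- 216 x^{7}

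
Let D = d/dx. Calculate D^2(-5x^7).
- 210 x^{5}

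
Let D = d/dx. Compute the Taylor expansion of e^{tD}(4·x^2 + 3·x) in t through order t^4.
4 t^{2} + t \left(8 x + 3\right) + 4 x^{2} + 3 x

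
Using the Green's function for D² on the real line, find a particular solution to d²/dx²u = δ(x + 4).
\frac{|x + 4|}{2}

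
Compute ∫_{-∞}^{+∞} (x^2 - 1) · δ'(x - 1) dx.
-2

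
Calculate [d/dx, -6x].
-6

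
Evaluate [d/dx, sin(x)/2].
\frac{\cos{\left(x \right)}}{2}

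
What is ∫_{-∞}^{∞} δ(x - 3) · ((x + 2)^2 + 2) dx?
27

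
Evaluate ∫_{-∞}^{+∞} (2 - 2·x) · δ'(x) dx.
2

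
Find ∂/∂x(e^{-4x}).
- 4 e^{- 4 x}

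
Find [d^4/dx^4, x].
4\frac{d^{3}}{dx^{3}}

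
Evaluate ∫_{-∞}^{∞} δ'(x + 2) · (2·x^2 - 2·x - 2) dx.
10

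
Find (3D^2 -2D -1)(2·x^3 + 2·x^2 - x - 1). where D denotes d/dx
- 2 x^{3} - 14 x^{2} + 29 x + 15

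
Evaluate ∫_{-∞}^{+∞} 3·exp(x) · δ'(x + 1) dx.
- \frac{3}{e}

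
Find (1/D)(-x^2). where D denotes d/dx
- \frac{x^{3}}{3}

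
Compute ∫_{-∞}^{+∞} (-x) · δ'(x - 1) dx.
1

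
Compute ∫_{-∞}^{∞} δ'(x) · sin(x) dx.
-1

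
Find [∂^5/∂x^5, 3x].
15\frac{d^{4}}{dx^{4}}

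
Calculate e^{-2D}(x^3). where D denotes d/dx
x^{3} - 6 x^{2} + 12 x - 8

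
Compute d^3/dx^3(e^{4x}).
64 e^{4 x}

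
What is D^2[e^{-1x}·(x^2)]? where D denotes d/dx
\left(x^{2} - 4 x + 2\right) e^{- x}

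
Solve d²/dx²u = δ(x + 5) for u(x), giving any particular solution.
\frac{|x + 5|}{2}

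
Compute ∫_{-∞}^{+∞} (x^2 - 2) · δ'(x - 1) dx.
-2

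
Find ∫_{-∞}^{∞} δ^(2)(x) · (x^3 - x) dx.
0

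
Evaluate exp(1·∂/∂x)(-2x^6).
- 2 x^{6} - 12 x^{5} - 30 x^{4} - 40 x^{3} - 30 x^{2} - 12 x - 2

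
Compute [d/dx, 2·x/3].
\frac{2}{3}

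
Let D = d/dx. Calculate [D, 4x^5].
20 x^{4}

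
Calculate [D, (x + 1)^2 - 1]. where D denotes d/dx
2 x + 2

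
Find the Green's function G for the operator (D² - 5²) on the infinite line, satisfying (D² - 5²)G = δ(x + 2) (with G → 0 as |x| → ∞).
-\frac{e^{-5|x + 2|}}{10}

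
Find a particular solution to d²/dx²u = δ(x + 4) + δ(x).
\frac{|x + 4|}{2} + \frac{|x|}{2}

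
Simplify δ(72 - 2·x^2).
\frac{\delta(x - 6) + \delta(x + 6)}{24}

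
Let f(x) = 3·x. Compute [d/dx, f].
3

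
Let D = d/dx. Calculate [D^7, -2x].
-14D^{6}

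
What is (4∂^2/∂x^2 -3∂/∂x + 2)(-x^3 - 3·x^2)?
- 2 x^{3} + 3 x^{2} - 6 x - 24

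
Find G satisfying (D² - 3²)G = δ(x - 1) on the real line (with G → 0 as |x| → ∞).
-\frac{e^{-3|x - 1|}}{6}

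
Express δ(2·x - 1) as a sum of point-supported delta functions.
\frac{\delta(x - 1/2)}{2}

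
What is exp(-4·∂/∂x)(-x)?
4 - x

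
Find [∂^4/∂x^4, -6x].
-24\frac{d^{3}}{dx^{3}}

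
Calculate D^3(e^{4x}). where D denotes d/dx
64 e^{4 x}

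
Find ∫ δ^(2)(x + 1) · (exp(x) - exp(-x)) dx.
- 2 \sinh{\left(1 \right)}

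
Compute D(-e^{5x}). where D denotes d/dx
- 5 e^{5 x}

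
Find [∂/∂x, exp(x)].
e^{x}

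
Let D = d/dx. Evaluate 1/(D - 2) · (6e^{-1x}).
- 2 e^{- x}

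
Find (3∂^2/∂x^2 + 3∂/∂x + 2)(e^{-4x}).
38 e^{- 4 x}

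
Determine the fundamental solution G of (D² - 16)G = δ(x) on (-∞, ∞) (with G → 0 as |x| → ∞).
-\frac{e^{-4|x|}}{8}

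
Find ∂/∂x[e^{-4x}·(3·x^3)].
x^{2} \left(9 - 12 x\right) e^{- 4 x}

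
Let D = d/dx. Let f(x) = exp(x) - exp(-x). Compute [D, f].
2 \cosh{\left(x \right)}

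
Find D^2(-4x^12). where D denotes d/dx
- 528 x^{10}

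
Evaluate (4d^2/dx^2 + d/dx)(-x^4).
4 x^{2} \left(- x - 12\right)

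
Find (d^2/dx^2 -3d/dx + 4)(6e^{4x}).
48 e^{4 x}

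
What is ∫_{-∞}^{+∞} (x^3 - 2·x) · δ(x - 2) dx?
4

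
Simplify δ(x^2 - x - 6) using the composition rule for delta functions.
\frac{\delta(x - 3) + \delta(x + 2)}{5}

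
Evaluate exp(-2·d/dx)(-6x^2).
- 6 x^{2} + 24 x - 24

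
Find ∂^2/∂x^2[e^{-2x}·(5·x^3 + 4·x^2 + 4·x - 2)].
2 \left(10 x^{3} - 22 x^{2} + 7 x - 8\right) e^{- 2 x}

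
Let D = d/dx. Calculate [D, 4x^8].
32 x^{7}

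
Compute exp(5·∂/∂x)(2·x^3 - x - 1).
2 x^{3} + 30 x^{2} + 149 x + 244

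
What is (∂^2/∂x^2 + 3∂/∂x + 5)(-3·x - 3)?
- 15 x - 24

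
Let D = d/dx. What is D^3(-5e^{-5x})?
625 e^{- 5 x}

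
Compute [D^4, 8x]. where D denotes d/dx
32D^{3}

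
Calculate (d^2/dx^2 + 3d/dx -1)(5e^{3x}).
85 e^{3 x}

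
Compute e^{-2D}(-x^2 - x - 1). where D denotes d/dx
- x^{2} + 3 x - 3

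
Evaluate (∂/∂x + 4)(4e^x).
20 e^{x}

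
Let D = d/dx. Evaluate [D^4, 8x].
32D^{3}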